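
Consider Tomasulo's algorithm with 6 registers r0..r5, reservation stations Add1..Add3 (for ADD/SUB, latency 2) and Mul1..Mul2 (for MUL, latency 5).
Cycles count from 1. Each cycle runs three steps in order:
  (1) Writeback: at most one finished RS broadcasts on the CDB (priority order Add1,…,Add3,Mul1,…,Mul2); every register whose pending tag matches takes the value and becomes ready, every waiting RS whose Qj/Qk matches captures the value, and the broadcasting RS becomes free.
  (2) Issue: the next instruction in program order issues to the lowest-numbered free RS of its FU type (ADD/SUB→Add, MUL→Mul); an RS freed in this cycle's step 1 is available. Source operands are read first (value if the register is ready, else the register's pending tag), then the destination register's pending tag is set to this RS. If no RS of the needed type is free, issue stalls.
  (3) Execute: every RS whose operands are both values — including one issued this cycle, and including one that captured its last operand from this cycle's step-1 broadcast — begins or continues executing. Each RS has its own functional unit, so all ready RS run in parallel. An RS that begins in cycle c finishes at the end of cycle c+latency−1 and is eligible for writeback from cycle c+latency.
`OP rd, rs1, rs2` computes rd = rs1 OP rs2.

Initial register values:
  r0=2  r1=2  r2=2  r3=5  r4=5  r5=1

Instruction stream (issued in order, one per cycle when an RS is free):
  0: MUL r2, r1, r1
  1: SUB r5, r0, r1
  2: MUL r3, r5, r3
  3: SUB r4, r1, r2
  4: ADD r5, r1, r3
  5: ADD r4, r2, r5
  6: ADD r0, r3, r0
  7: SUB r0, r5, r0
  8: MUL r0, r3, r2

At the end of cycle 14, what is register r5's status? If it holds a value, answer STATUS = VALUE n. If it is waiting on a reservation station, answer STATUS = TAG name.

cycle 1: issue MUL r2<-Mul1 // r0:2,r1:2,r2:Mul1,r3:5,r4:5,r5:1
cycle 2: issue SUB r5<-Add1 // r0:2,r1:2,r2:Mul1,r3:5,r4:5,r5:Add1
cycle 3: issue MUL r3<-Mul2 // r0:2,r1:2,r2:Mul1,r3:Mul2,r4:5,r5:Add1
cycle 4: CDB Add1=0; issue SUB r4<-Add1 // r0:2,r1:2,r2:Mul1,r3:Mul2,r4:Add1,r5:0
cycle 5: issue ADD r5<-Add2 // r0:2,r1:2,r2:Mul1,r3:Mul2,r4:Add1,r5:Add2
cycle 6: CDB Mul1=4; issue ADD r4<-Add3 // r0:2,r1:2,r2:4,r3:Mul2,r4:Add3,r5:Add2
cycle 7: stall // r0:2,r1:2,r2:4,r3:Mul2,r4:Add3,r5:Add2
cycle 8: CDB Add1=-2; issue ADD r0<-Add1 // r0:Add1,r1:2,r2:4,r3:Mul2,r4:Add3,r5:Add2
cycle 9: CDB Mul2=0; stall // r0:Add1,r1:2,r2:4,r3:0,r4:Add3,r5:Add2
cycle 10: stall // r0:Add1,r1:2,r2:4,r3:0,r4:Add3,r5:Add2
cycle 11: CDB Add1=2; issue SUB r0<-Add1 // r0:Add1,r1:2,r2:4,r3:0,r4:Add3,r5:Add2
cycle 12: CDB Add2=2; issue MUL r0<-Mul1 // r0:Mul1,r1:2,r2:4,r3:0,r4:Add3,r5:2
cycle 13: - // r0:Mul1,r1:2,r2:4,r3:0,r4:Add3,r5:2
cycle 14: CDB Add1=0 // r0:Mul1,r1:2,r2:4,r3:0,r4:Add3,r5:2

STATUS = VALUE 2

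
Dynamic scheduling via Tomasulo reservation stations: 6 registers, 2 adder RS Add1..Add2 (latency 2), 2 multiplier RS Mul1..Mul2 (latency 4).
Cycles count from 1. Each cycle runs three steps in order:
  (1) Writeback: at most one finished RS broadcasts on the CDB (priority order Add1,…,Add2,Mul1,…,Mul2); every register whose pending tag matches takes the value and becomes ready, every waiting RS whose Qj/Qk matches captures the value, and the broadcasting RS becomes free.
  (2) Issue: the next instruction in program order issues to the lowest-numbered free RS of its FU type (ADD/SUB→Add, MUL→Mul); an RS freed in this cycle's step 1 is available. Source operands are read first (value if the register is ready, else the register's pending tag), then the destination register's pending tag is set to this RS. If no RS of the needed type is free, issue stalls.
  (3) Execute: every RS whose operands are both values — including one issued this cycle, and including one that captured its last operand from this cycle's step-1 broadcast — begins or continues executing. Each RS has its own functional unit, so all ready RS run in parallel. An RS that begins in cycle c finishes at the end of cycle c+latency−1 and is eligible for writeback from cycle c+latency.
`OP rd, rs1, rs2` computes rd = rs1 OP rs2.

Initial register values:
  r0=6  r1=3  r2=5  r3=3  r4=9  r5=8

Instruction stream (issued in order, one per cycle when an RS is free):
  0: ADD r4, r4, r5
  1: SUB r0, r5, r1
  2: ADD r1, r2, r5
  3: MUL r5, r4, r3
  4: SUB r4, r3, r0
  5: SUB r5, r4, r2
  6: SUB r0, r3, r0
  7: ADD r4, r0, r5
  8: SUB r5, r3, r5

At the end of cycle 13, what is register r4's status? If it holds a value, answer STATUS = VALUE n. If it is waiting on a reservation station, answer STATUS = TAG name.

STATUS = VALUE -9

c1: issue ADD r4<-Add1 | r0:6,r1:3,r2:5,r3:3,r4:Add1,r5:8
c2: issue SUB r0<-Add2 | r0:Add2,r1:3,r2:5,r3:3,r4:Add1,r5:8
c3: CDB Add1=17; issue ADD r1<-Add1 | r0:Add2,r1:Add1,r2:5,r3:3,r4:17,r5:8
c4: CDB Add2=5; issue MUL r5<-Mul1 | r0:5,r1:Add1,r2:5,r3:3,r4:17,r5:Mul1
c5: CDB Add1=13; issue SUB r4<-Add1 | r0:5,r1:13,r2:5,r3:3,r4:Add1,r5:Mul1
c6: issue SUB r5<-Add2 | r0:5,r1:13,r2:5,r3:3,r4:Add1,r5:Add2
c7: CDB Add1=-2; issue SUB r0<-Add1 | r0:Add1,r1:13,r2:5,r3:3,r4:-2,r5:Add2
c8: CDB Mul1=51; stall | r0:Add1,r1:13,r2:5,r3:3,r4:-2,r5:Add2
c9: CDB Add1=-2; issue ADD r4<-Add1 | r0:-2,r1:13,r2:5,r3:3,r4:Add1,r5:Add2
c10: CDB Add2=-7; issue SUB r5<-Add2 | r0:-2,r1:13,r2:5,r3:3,r4:Add1,r5:Add2
c11: - | r0:-2,r1:13,r2:5,r3:3,r4:Add1,r5:Add2
c12: CDB Add1=-9 | r0:-2,r1:13,r2:5,r3:3,r4:-9,r5:Add2
c13: CDB Add2=10 | r0:-2,r1:13,r2:5,r3:3,r4:-9,r5:10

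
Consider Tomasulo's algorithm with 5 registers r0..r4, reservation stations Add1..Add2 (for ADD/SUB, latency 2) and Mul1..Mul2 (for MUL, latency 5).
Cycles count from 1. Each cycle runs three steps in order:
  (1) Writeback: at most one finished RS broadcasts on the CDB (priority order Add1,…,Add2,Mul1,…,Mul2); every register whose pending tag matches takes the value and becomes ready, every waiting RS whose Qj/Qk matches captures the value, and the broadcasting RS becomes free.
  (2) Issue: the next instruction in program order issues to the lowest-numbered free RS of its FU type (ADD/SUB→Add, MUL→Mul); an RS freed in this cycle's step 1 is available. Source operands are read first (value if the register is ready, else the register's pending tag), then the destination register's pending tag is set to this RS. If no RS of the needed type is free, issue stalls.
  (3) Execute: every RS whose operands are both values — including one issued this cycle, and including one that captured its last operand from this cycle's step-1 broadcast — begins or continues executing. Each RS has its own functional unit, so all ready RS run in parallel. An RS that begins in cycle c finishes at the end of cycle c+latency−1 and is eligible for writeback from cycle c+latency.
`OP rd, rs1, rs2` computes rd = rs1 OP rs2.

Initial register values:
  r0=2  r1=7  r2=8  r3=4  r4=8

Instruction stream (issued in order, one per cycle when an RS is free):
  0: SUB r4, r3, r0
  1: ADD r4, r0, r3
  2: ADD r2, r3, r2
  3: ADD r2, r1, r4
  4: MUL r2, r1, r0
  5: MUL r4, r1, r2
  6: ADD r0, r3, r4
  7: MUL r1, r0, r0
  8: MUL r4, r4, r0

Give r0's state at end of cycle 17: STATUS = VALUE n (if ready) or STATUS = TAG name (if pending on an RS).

STATUS = VALUE 102

c1: issue SUB r4<-Add1 | r0:2,r1:7,r2:8,r3:4,r4:Add1
c2: issue ADD r4<-Add2 | r0:2,r1:7,r2:8,r3:4,r4:Add2
c3: CDB Add1=2; issue ADD r2<-Add1 | r0:2,r1:7,r2:Add1,r3:4,r4:Add2
c4: CDB Add2=6; issue ADD r2<-Add2 | r0:2,r1:7,r2:Add2,r3:4,r4:6
c5: CDB Add1=12; issue MUL r2<-Mul1 | r0:2,r1:7,r2:Mul1,r3:4,r4:6
c6: CDB Add2=13; issue MUL r4<-Mul2 | r0:2,r1:7,r2:Mul1,r3:4,r4:Mul2
c7: issue ADD r0<-Add1 | r0:Add1,r1:7,r2:Mul1,r3:4,r4:Mul2
c8: stall | r0:Add1,r1:7,r2:Mul1,r3:4,r4:Mul2
c9: stall | r0:Add1,r1:7,r2:Mul1,r3:4,r4:Mul2
c10: CDB Mul1=14; issue MUL r1<-Mul1 | r0:Add1,r1:Mul1,r2:14,r3:4,r4:Mul2
c11: stall | r0:Add1,r1:Mul1,r2:14,r3:4,r4:Mul2
c12: stall | r0:Add1,r1:Mul1,r2:14,r3:4,r4:Mul2
c13: stall | r0:Add1,r1:Mul1,r2:14,r3:4,r4:Mul2
c14: stall | r0:Add1,r1:Mul1,r2:14,r3:4,r4:Mul2
c15: CDB Mul2=98; issue MUL r4<-Mul2 | r0:Add1,r1:Mul1,r2:14,r3:4,r4:Mul2
c16: - | r0:Add1,r1:Mul1,r2:14,r3:4,r4:Mul2
c17: CDB Add1=102 | r0:102,r1:Mul1,r2:14,r3:4,r4:Mul2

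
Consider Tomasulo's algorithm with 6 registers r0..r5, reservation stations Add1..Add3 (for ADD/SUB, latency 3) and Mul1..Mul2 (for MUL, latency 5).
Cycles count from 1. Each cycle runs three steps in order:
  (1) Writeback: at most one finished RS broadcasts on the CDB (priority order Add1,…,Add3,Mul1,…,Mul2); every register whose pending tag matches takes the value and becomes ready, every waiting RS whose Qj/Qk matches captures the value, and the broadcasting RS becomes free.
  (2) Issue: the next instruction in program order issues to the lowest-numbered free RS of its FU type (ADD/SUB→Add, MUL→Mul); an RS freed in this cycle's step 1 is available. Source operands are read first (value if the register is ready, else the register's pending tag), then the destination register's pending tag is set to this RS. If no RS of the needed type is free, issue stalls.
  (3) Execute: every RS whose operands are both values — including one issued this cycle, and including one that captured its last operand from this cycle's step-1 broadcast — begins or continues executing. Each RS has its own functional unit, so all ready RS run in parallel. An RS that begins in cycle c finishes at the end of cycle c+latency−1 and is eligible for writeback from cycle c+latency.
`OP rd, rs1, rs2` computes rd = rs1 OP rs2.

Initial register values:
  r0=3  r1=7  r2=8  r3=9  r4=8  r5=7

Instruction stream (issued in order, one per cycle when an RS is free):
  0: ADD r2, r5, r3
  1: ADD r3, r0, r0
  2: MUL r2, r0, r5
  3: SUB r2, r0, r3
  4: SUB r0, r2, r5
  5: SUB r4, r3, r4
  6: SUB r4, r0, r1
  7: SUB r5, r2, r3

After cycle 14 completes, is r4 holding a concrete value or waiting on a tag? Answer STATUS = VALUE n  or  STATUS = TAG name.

STATUS = VALUE -17

  c1: issue ADD r2<-Add1  regs: r0:3,r1:7,r2:Add1,r3:9,r4:8,r5:7
  c2: issue ADD r3<-Add2  regs: r0:3,r1:7,r2:Add1,r3:Add2,r4:8,r5:7
  c3: issue MUL r2<-Mul1  regs: r0:3,r1:7,r2:Mul1,r3:Add2,r4:8,r5:7
  c4: CDB Add1=16; issue SUB r2<-Add1  regs: r0:3,r1:7,r2:Add1,r3:Add2,r4:8,r5:7
  c5: CDB Add2=6; issue SUB r0<-Add2  regs: r0:Add2,r1:7,r2:Add1,r3:6,r4:8,r5:7
  c6: issue SUB r4<-Add3  regs: r0:Add2,r1:7,r2:Add1,r3:6,r4:Add3,r5:7
  c7: stall  regs: r0:Add2,r1:7,r2:Add1,r3:6,r4:Add3,r5:7
  c8: CDB Add1=-3; issue SUB r4<-Add1  regs: r0:Add2,r1:7,r2:-3,r3:6,r4:Add1,r5:7
  c9: CDB Add3=-2; issue SUB r5<-Add3  regs: r0:Add2,r1:7,r2:-3,r3:6,r4:Add1,r5:Add3
  c10: CDB Mul1=21  regs: r0:Add2,r1:7,r2:-3,r3:6,r4:Add1,r5:Add3
  c11: CDB Add2=-10  regs: r0:-10,r1:7,r2:-3,r3:6,r4:Add1,r5:Add3
  c12: CDB Add3=-9  regs: r0:-10,r1:7,r2:-3,r3:6,r4:Add1,r5:-9
  c13: -  regs: r0:-10,r1:7,r2:-3,r3:6,r4:Add1,r5:-9
  c14: CDB Add1=-17  regs: r0:-10,r1:7,r2:-3,r3:6,r4:-17,r5:-9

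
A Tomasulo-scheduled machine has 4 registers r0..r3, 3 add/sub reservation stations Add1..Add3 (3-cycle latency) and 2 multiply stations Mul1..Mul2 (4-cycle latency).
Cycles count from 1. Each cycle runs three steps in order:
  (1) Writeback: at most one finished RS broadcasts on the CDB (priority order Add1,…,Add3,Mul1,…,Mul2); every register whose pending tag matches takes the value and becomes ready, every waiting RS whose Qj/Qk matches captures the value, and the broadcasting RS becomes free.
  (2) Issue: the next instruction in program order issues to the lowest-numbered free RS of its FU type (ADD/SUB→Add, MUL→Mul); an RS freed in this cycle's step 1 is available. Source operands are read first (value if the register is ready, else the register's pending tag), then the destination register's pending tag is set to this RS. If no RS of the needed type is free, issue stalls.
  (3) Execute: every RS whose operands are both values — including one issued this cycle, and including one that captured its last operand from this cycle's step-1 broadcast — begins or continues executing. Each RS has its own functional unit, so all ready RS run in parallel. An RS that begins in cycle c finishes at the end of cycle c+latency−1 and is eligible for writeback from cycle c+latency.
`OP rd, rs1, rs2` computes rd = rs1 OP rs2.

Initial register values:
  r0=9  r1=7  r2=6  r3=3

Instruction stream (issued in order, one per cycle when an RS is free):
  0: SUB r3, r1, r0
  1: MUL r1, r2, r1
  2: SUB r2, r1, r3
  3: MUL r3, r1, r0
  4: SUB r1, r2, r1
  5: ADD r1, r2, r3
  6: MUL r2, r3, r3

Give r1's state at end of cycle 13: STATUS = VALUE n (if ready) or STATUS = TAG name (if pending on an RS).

STATUS = VALUE 422

  c1: issue SUB r3<-Add1  regs: r0:9,r1:7,r2:6,r3:Add1
  c2: issue MUL r1<-Mul1  regs: r0:9,r1:Mul1,r2:6,r3:Add1
  c3: issue SUB r2<-Add2  regs: r0:9,r1:Mul1,r2:Add2,r3:Add1
  c4: CDB Add1=-2; issue MUL r3<-Mul2  regs: r0:9,r1:Mul1,r2:Add2,r3:Mul2
  c5: issue SUB r1<-Add1  regs: r0:9,r1:Add1,r2:Add2,r3:Mul2
  c6: CDB Mul1=42; issue ADD r1<-Add3  regs: r0:9,r1:Add3,r2:Add2,r3:Mul2
  c7: issue MUL r2<-Mul1  regs: r0:9,r1:Add3,r2:Mul1,r3:Mul2
  c8: -  regs: r0:9,r1:Add3,r2:Mul1,r3:Mul2
  c9: CDB Add2=44  regs: r0:9,r1:Add3,r2:Mul1,r3:Mul2
  c10: CDB Mul2=378  regs: r0:9,r1:Add3,r2:Mul1,r3:378
  c11: -  regs: r0:9,r1:Add3,r2:Mul1,r3:378
  c12: CDB Add1=2  regs: r0:9,r1:Add3,r2:Mul1,r3:378
  c13: CDB Add3=422  regs: r0:9,r1:422,r2:Mul1,r3:378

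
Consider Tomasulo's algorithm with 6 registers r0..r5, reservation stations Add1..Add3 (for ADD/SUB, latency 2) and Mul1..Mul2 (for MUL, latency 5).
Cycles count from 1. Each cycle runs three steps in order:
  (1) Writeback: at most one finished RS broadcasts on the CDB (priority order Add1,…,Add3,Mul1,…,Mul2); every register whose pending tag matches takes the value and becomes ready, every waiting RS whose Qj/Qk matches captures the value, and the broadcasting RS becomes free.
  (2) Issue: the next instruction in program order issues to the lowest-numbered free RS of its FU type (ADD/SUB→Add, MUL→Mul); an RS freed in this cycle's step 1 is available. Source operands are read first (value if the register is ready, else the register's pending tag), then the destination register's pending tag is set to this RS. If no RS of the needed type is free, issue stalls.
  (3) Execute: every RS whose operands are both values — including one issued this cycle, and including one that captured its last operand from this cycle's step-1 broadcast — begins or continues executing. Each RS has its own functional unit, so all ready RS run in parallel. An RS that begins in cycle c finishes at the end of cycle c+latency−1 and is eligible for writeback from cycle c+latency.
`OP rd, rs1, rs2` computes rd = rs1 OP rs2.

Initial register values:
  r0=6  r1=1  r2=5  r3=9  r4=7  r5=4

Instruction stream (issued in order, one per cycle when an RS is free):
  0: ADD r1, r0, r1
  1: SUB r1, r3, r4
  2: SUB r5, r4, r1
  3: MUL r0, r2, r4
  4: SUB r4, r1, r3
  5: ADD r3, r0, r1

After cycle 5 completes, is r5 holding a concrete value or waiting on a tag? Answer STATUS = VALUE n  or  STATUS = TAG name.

c1: issue ADD r1<-Add1 | r0:6,r1:Add1,r2:5,r3:9,r4:7,r5:4
c2: issue SUB r1<-Add2 | r0:6,r1:Add2,r2:5,r3:9,r4:7,r5:4
c3: CDB Add1=7; issue SUB r5<-Add1 | r0:6,r1:Add2,r2:5,r3:9,r4:7,r5:Add1
c4: CDB Add2=2; issue MUL r0<-Mul1 | r0:Mul1,r1:2,r2:5,r3:9,r4:7,r5:Add1
c5: issue SUB r4<-Add2 | r0:Mul1,r1:2,r2:5,r3:9,r4:Add2,r5:Add1

STATUS = TAG Add1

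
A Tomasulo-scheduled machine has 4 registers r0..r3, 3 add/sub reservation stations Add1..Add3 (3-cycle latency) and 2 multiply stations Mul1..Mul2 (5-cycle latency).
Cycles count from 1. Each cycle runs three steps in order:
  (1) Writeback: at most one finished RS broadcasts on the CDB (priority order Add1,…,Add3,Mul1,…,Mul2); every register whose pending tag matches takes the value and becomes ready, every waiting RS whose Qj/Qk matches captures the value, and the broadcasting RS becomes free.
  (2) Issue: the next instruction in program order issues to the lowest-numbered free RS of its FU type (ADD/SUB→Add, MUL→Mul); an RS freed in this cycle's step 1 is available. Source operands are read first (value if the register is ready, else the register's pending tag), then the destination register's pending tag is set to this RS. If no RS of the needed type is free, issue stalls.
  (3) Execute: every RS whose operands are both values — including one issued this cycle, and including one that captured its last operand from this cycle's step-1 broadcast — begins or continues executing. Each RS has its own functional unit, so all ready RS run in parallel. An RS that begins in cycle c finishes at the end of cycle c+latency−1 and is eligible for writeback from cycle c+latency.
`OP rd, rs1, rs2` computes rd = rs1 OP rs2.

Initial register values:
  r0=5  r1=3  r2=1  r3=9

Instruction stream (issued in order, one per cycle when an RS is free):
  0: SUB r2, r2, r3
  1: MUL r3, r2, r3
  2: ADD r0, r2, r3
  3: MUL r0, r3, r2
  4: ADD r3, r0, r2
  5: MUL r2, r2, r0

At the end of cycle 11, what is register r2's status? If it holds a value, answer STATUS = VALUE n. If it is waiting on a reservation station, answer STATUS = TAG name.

STATUS = TAG Mul1

cycle 1: issue SUB r2<-Add1 // r0:5,r1:3,r2:Add1,r3:9
cycle 2: issue MUL r3<-Mul1 // r0:5,r1:3,r2:Add1,r3:Mul1
cycle 3: issue ADD r0<-Add2 // r0:Add2,r1:3,r2:Add1,r3:Mul1
cycle 4: CDB Add1=-8; issue MUL r0<-Mul2 // r0:Mul2,r1:3,r2:-8,r3:Mul1
cycle 5: issue ADD r3<-Add1 // r0:Mul2,r1:3,r2:-8,r3:Add1
cycle 6: stall // r0:Mul2,r1:3,r2:-8,r3:Add1
cycle 7: stall // r0:Mul2,r1:3,r2:-8,r3:Add1
cycle 8: stall // r0:Mul2,r1:3,r2:-8,r3:Add1
cycle 9: CDB Mul1=-72; issue MUL r2<-Mul1 // r0:Mul2,r1:3,r2:Mul1,r3:Add1
cycle 10: - // r0:Mul2,r1:3,r2:Mul1,r3:Add1
cycle 11: - // r0:Mul2,r1:3,r2:Mul1,r3:Add1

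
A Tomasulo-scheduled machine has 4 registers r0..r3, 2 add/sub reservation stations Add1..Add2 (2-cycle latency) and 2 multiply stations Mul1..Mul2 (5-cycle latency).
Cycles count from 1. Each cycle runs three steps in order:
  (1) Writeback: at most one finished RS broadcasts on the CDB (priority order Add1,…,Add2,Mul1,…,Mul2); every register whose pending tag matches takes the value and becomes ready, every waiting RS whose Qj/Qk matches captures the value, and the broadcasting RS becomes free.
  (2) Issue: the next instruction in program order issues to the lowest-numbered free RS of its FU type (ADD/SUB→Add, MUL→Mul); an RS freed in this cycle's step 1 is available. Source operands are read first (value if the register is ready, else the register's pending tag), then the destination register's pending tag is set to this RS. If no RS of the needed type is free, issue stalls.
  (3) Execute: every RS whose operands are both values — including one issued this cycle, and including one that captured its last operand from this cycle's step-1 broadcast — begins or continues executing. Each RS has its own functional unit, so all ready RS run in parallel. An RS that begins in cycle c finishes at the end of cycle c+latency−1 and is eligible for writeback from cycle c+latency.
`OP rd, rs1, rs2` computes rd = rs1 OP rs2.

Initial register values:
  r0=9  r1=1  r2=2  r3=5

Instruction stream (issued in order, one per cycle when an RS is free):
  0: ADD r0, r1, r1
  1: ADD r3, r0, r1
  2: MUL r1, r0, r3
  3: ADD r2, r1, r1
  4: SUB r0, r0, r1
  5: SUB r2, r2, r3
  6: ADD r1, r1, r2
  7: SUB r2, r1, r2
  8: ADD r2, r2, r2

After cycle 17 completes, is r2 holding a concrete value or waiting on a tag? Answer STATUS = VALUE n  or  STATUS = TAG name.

STATUS = TAG Add2

cycle 1: issue ADD r0<-Add1 // r0:Add1,r1:1,r2:2,r3:5
cycle 2: issue ADD r3<-Add2 // r0:Add1,r1:1,r2:2,r3:Add2
cycle 3: CDB Add1=2; issue MUL r1<-Mul1 // r0:2,r1:Mul1,r2:2,r3:Add2
cycle 4: issue ADD r2<-Add1 // r0:2,r1:Mul1,r2:Add1,r3:Add2
cycle 5: CDB Add2=3; issue SUB r0<-Add2 // r0:Add2,r1:Mul1,r2:Add1,r3:3
cycle 6: stall // r0:Add2,r1:Mul1,r2:Add1,r3:3
cycle 7: stall // r0:Add2,r1:Mul1,r2:Add1,r3:3
cycle 8: stall // r0:Add2,r1:Mul1,r2:Add1,r3:3
cycle 9: stall // r0:Add2,r1:Mul1,r2:Add1,r3:3
cycle 10: CDB Mul1=6; stall // r0:Add2,r1:6,r2:Add1,r3:3
cycle 11: stall // r0:Add2,r1:6,r2:Add1,r3:3
cycle 12: CDB Add1=12; issue SUB r2<-Add1 // r0:Add2,r1:6,r2:Add1,r3:3
cycle 13: CDB Add2=-4; issue ADD r1<-Add2 // r0:-4,r1:Add2,r2:Add1,r3:3
cycle 14: CDB Add1=9; issue SUB r2<-Add1 // r0:-4,r1:Add2,r2:Add1,r3:3
cycle 15: stall // r0:-4,r1:Add2,r2:Add1,r3:3
cycle 16: CDB Add2=15; issue ADD r2<-Add2 // r0:-4,r1:15,r2:Add2,r3:3
cycle 17: - // r0:-4,r1:15,r2:Add2,r3:3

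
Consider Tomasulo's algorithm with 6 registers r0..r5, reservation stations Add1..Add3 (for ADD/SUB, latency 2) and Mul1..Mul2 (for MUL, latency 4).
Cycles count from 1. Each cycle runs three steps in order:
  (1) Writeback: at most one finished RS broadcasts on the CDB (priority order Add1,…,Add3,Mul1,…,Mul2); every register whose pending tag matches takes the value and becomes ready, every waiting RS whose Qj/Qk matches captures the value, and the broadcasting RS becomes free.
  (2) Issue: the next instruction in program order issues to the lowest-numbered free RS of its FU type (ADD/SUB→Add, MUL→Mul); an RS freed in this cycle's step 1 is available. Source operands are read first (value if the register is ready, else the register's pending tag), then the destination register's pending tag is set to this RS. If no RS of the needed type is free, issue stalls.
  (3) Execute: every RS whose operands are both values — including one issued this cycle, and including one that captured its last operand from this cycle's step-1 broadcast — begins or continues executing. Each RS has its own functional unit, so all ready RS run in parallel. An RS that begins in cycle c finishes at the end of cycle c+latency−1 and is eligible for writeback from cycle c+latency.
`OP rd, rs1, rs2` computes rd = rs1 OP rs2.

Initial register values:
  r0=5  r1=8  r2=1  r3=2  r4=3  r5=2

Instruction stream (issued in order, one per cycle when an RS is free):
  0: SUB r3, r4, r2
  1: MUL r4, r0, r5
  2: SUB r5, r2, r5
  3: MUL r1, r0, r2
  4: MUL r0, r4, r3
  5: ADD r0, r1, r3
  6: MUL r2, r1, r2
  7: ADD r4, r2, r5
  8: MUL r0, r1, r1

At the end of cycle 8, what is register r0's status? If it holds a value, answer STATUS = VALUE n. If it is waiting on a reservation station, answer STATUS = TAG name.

  c1: issue SUB r3<-Add1  regs: r0:5,r1:8,r2:1,r3:Add1,r4:3,r5:2
  c2: issue MUL r4<-Mul1  regs: r0:5,r1:8,r2:1,r3:Add1,r4:Mul1,r5:2
  c3: CDB Add1=2; issue SUB r5<-Add1  regs: r0:5,r1:8,r2:1,r3:2,r4:Mul1,r5:Add1
  c4: issue MUL r1<-Mul2  regs: r0:5,r1:Mul2,r2:1,r3:2,r4:Mul1,r5:Add1
  c5: CDB Add1=-1; stall  regs: r0:5,r1:Mul2,r2:1,r3:2,r4:Mul1,r5:-1
  c6: CDB Mul1=10; issue MUL r0<-Mul1  regs: r0:Mul1,r1:Mul2,r2:1,r3:2,r4:10,r5:-1
  c7: issue ADD r0<-Add1  regs: r0:Add1,r1:Mul2,r2:1,r3:2,r4:10,r5:-1
  c8: CDB Mul2=5; issue MUL r2<-Mul2  regs: r0:Add1,r1:5,r2:Mul2,r3:2,r4:10,r5:-1

STATUS = TAG Add1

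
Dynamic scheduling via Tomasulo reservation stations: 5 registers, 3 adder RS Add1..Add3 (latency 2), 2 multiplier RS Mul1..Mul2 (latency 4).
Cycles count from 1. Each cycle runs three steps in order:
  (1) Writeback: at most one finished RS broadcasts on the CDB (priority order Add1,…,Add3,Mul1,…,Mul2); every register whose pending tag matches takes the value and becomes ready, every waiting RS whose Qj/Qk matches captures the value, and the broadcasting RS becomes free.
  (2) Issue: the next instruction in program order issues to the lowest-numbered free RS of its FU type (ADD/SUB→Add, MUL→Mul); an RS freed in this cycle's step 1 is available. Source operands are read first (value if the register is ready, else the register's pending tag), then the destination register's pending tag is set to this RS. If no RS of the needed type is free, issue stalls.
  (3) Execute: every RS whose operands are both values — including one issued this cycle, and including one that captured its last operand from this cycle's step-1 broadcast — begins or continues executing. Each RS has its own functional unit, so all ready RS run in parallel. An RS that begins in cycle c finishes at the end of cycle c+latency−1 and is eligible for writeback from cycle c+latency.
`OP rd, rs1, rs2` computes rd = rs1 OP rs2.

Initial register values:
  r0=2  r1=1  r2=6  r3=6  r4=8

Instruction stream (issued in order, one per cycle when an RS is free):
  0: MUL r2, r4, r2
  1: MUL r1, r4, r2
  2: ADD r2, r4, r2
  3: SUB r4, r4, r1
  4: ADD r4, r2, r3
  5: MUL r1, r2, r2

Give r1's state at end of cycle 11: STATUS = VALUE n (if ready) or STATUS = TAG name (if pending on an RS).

cycle 1: issue MUL r2<-Mul1 // r0:2,r1:1,r2:Mul1,r3:6,r4:8
cycle 2: issue MUL r1<-Mul2 // r0:2,r1:Mul2,r2:Mul1,r3:6,r4:8
cycle 3: issue ADD r2<-Add1 // r0:2,r1:Mul2,r2:Add1,r3:6,r4:8
cycle 4: issue SUB r4<-Add2 // r0:2,r1:Mul2,r2:Add1,r3:6,r4:Add2
cycle 5: CDB Mul1=48; issue ADD r4<-Add3 // r0:2,r1:Mul2,r2:Add1,r3:6,r4:Add3
cycle 6: issue MUL r1<-Mul1 // r0:2,r1:Mul1,r2:Add1,r3:6,r4:Add3
cycle 7: CDB Add1=56 // r0:2,r1:Mul1,r2:56,r3:6,r4:Add3
cycle 8: - // r0:2,r1:Mul1,r2:56,r3:6,r4:Add3
cycle 9: CDB Add3=62 // r0:2,r1:Mul1,r2:56,r3:6,r4:62
cycle 10: CDB Mul2=384 // r0:2,r1:Mul1,r2:56,r3:6,r4:62
cycle 11: CDB Mul1=3136 // r0:2,r1:3136,r2:56,r3:6,r4:62

STATUS = VALUE 3136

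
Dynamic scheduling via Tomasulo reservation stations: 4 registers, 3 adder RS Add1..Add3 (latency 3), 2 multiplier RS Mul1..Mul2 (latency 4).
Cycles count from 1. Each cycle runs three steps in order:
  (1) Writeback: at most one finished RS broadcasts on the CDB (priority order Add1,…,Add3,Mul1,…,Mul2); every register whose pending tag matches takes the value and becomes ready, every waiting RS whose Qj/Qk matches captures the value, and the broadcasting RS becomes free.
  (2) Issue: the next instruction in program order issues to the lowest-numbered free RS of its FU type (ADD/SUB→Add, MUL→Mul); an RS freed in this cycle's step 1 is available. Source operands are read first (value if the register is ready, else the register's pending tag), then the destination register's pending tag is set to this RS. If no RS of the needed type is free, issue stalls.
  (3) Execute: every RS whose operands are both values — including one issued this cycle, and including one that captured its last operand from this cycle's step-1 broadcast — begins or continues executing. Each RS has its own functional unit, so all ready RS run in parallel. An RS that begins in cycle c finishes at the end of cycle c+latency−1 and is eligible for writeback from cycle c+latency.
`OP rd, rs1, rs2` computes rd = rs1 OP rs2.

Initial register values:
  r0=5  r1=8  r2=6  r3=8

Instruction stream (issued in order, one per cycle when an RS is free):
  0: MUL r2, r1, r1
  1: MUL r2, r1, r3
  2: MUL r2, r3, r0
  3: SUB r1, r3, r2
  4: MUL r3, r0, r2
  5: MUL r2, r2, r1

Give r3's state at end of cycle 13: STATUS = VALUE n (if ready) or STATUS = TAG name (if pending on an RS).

STATUS = VALUE 200

cycle 1: issue MUL r2<-Mul1 // r0:5,r1:8,r2:Mul1,r3:8
cycle 2: issue MUL r2<-Mul2 // r0:5,r1:8,r2:Mul2,r3:8
cycle 3: stall // r0:5,r1:8,r2:Mul2,r3:8
cycle 4: stall // r0:5,r1:8,r2:Mul2,r3:8
cycle 5: CDB Mul1=64; issue MUL r2<-Mul1 // r0:5,r1:8,r2:Mul1,r3:8
cycle 6: CDB Mul2=64; issue SUB r1<-Add1 // r0:5,r1:Add1,r2:Mul1,r3:8
cycle 7: issue MUL r3<-Mul2 // r0:5,r1:Add1,r2:Mul1,r3:Mul2
cycle 8: stall // r0:5,r1:Add1,r2:Mul1,r3:Mul2
cycle 9: CDB Mul1=40; issue MUL r2<-Mul1 // r0:5,r1:Add1,r2:Mul1,r3:Mul2
cycle 10: - // r0:5,r1:Add1,r2:Mul1,r3:Mul2
cycle 11: - // r0:5,r1:Add1,r2:Mul1,r3:Mul2
cycle 12: CDB Add1=-32 // r0:5,r1:-32,r2:Mul1,r3:Mul2
cycle 13: CDB Mul2=200 // r0:5,r1:-32,r2:Mul1,r3:200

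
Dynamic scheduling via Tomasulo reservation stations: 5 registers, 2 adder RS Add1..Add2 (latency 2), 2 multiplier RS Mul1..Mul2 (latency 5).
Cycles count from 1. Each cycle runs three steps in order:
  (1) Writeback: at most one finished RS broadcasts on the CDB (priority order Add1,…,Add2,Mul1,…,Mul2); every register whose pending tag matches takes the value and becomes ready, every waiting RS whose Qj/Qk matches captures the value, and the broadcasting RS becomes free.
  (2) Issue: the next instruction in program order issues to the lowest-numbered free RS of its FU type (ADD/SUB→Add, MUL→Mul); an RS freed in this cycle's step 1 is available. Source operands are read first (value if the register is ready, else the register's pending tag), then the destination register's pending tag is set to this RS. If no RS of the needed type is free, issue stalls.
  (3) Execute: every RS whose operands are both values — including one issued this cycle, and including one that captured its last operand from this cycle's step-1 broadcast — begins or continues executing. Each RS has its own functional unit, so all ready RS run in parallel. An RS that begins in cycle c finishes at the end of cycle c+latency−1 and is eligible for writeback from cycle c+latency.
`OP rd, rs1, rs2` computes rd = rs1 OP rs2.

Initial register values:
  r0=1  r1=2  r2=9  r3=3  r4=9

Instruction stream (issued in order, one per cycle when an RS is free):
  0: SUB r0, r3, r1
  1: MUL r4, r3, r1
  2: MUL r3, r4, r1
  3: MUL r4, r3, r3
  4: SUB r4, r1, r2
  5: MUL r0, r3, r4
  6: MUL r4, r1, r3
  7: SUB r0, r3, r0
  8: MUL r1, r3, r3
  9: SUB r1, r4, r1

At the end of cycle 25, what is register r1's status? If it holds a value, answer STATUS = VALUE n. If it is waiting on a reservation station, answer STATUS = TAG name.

STATUS = TAG Add1

cycle 1: issue SUB r0<-Add1 // r0:Add1,r1:2,r2:9,r3:3,r4:9
cycle 2: issue MUL r4<-Mul1 // r0:Add1,r1:2,r2:9,r3:3,r4:Mul1
cycle 3: CDB Add1=1; issue MUL r3<-Mul2 // r0:1,r1:2,r2:9,r3:Mul2,r4:Mul1
cycle 4: stall // r0:1,r1:2,r2:9,r3:Mul2,r4:Mul1
cycle 5: stall // r0:1,r1:2,r2:9,r3:Mul2,r4:Mul1
cycle 6: stall // r0:1,r1:2,r2:9,r3:Mul2,r4:Mul1
cycle 7: CDB Mul1=6; issue MUL r4<-Mul1 // r0:1,r1:2,r2:9,r3:Mul2,r4:Mul1
cycle 8: issue SUB r4<-Add1 // r0:1,r1:2,r2:9,r3:Mul2,r4:Add1
cycle 9: stall // r0:1,r1:2,r2:9,r3:Mul2,r4:Add1
cycle 10: CDB Add1=-7; stall // r0:1,r1:2,r2:9,r3:Mul2,r4:-7
cycle 11: stall // r0:1,r1:2,r2:9,r3:Mul2,r4:-7
cycle 12: CDB Mul2=12; issue MUL r0<-Mul2 // r0:Mul2,r1:2,r2:9,r3:12,r4:-7
cycle 13: stall // r0:Mul2,r1:2,r2:9,r3:12,r4:-7
cycle 14: stall // r0:Mul2,r1:2,r2:9,r3:12,r4:-7
cycle 15: stall // r0:Mul2,r1:2,r2:9,r3:12,r4:-7
cycle 16: stall // r0:Mul2,r1:2,r2:9,r3:12,r4:-7
cycle 17: CDB Mul1=144; issue MUL r4<-Mul1 // r0:Mul2,r1:2,r2:9,r3:12,r4:Mul1
cycle 18: CDB Mul2=-84; issue SUB r0<-Add1 // r0:Add1,r1:2,r2:9,r3:12,r4:Mul1
cycle 19: issue MUL r1<-Mul2 // r0:Add1,r1:Mul2,r2:9,r3:12,r4:Mul1
cycle 20: CDB Add1=96; issue SUB r1<-Add1 // r0:96,r1:Add1,r2:9,r3:12,r4:Mul1
cycle 21: - // r0:96,r1:Add1,r2:9,r3:12,r4:Mul1
cycle 22: CDB Mul1=24 // r0:96,r1:Add1,r2:9,r3:12,r4:24
cycle 23: - // r0:96,r1:Add1,r2:9,r3:12,r4:24
cycle 24: CDB Mul2=144 // r0:96,r1:Add1,r2:9,r3:12,r4:24
cycle 25: - // r0:96,r1:Add1,r2:9,r3:12,r4:24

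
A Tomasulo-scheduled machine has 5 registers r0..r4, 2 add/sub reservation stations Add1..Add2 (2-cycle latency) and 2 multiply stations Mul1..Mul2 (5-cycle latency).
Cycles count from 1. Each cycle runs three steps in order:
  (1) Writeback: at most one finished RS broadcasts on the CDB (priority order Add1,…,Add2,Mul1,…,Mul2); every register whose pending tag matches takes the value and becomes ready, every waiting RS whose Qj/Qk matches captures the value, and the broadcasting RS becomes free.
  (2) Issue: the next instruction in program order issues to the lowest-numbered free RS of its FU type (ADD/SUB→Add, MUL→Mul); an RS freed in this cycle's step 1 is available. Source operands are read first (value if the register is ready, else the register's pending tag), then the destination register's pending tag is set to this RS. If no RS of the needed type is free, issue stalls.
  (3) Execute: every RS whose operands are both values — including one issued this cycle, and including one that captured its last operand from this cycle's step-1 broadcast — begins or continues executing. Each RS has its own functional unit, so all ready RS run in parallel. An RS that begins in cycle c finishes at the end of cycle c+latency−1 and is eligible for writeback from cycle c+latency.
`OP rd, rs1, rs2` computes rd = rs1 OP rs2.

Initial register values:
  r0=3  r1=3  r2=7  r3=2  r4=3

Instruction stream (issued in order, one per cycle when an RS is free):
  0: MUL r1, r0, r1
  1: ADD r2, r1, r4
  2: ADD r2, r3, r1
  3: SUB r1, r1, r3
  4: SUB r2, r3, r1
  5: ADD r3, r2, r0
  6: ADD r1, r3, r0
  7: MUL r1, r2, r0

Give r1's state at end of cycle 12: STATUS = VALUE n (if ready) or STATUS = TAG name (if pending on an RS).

  c1: issue MUL r1<-Mul1  regs: r0:3,r1:Mul1,r2:7,r3:2,r4:3
  c2: issue ADD r2<-Add1  regs: r0:3,r1:Mul1,r2:Add1,r3:2,r4:3
  c3: issue ADD r2<-Add2  regs: r0:3,r1:Mul1,r2:Add2,r3:2,r4:3
  c4: stall  regs: r0:3,r1:Mul1,r2:Add2,r3:2,r4:3
  c5: stall  regs: r0:3,r1:Mul1,r2:Add2,r3:2,r4:3
  c6: CDB Mul1=9; stall  regs: r0:3,r1:9,r2:Add2,r3:2,r4:3
  c7: stall  regs: r0:3,r1:9,r2:Add2,r3:2,r4:3
  c8: CDB Add1=12; issue SUB r1<-Add1  regs: r0:3,r1:Add1,r2:Add2,r3:2,r4:3
  c9: CDB Add2=11; issue SUB r2<-Add2  regs: r0:3,r1:Add1,r2:Add2,r3:2,r4:3
  c10: CDB Add1=7; issue ADD r3<-Add1  regs: r0:3,r1:7,r2:Add2,r3:Add1,r4:3
  c11: stall  regs: r0:3,r1:7,r2:Add2,r3:Add1,r4:3
  c12: CDB Add2=-5; issue ADD r1<-Add2  regs: r0:3,r1:Add2,r2:-5,r3:Add1,r4:3

STATUS = TAG Add2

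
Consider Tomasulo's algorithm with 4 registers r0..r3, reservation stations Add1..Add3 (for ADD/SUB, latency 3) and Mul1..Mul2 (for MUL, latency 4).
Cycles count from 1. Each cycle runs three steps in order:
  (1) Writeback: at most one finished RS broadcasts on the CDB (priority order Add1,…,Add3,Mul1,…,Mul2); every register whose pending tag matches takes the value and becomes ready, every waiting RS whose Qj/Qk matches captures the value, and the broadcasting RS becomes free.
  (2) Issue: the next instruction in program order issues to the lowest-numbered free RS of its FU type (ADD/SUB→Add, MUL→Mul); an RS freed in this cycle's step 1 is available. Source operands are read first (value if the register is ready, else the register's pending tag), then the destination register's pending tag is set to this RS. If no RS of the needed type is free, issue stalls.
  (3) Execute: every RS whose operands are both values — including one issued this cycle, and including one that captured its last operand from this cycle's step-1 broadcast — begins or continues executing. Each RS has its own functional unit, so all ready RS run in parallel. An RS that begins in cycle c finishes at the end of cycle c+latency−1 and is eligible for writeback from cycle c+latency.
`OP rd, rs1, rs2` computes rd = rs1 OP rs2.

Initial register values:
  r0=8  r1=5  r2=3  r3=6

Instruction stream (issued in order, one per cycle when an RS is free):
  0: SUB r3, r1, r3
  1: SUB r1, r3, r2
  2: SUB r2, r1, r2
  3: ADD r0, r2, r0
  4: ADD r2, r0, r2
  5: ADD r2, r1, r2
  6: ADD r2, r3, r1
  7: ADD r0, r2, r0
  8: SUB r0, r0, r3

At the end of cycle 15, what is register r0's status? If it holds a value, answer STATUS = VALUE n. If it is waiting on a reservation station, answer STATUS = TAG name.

STATUS = VALUE 1

cycle 1: issue SUB r3<-Add1 // r0:8,r1:5,r2:3,r3:Add1
cycle 2: issue SUB r1<-Add2 // r0:8,r1:Add2,r2:3,r3:Add1
cycle 3: issue SUB r2<-Add3 // r0:8,r1:Add2,r2:Add3,r3:Add1
cycle 4: CDB Add1=-1; issue ADD r0<-Add1 // r0:Add1,r1:Add2,r2:Add3,r3:-1
cycle 5: stall // r0:Add1,r1:Add2,r2:Add3,r3:-1
cycle 6: stall // r0:Add1,r1:Add2,r2:Add3,r3:-1
cycle 7: CDB Add2=-4; issue ADD r2<-Add2 // r0:Add1,r1:-4,r2:Add2,r3:-1
cycle 8: stall // r0:Add1,r1:-4,r2:Add2,r3:-1
cycle 9: stall // r0:Add1,r1:-4,r2:Add2,r3:-1
cycle 10: CDB Add3=-7; issue ADD r2<-Add3 // r0:Add1,r1:-4,r2:Add3,r3:-1
cycle 11: stall // r0:Add1,r1:-4,r2:Add3,r3:-1
cycle 12: stall // r0:Add1,r1:-4,r2:Add3,r3:-1
cycle 13: CDB Add1=1; issue ADD r2<-Add1 // r0:1,r1:-4,r2:Add1,r3:-1
cycle 14: stall // r0:1,r1:-4,r2:Add1,r3:-1
cycle 15: stall // r0:1,r1:-4,r2:Add1,r3:-1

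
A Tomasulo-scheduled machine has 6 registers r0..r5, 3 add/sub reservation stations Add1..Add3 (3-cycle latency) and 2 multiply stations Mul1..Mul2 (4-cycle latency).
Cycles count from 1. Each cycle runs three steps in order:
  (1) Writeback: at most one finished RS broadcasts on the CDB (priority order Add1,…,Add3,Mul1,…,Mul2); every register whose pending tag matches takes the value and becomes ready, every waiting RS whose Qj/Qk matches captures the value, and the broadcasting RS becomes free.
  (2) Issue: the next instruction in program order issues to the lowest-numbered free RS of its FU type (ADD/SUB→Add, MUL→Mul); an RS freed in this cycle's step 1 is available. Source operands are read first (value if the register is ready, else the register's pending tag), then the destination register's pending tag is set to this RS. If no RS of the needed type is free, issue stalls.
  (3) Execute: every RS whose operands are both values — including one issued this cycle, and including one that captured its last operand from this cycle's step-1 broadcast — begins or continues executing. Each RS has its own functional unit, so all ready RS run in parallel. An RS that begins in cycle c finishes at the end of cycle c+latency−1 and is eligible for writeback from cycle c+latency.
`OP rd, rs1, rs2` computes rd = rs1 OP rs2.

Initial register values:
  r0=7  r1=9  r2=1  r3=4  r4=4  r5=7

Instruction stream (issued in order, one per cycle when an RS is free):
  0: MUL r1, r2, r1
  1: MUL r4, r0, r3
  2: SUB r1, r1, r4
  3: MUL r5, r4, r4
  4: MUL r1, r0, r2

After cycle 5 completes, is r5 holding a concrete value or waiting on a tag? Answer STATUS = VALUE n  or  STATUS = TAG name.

  c1: issue MUL r1<-Mul1  regs: r0:7,r1:Mul1,r2:1,r3:4,r4:4,r5:7
  c2: issue MUL r4<-Mul2  regs: r0:7,r1:Mul1,r2:1,r3:4,r4:Mul2,r5:7
  c3: issue SUB r1<-Add1  regs: r0:7,r1:Add1,r2:1,r3:4,r4:Mul2,r5:7
  c4: stall  regs: r0:7,r1:Add1,r2:1,r3:4,r4:Mul2,r5:7
  c5: CDB Mul1=9; issue MUL r5<-Mul1  regs: r0:7,r1:Add1,r2:1,r3:4,r4:Mul2,r5:Mul1

STATUS = TAG Mul1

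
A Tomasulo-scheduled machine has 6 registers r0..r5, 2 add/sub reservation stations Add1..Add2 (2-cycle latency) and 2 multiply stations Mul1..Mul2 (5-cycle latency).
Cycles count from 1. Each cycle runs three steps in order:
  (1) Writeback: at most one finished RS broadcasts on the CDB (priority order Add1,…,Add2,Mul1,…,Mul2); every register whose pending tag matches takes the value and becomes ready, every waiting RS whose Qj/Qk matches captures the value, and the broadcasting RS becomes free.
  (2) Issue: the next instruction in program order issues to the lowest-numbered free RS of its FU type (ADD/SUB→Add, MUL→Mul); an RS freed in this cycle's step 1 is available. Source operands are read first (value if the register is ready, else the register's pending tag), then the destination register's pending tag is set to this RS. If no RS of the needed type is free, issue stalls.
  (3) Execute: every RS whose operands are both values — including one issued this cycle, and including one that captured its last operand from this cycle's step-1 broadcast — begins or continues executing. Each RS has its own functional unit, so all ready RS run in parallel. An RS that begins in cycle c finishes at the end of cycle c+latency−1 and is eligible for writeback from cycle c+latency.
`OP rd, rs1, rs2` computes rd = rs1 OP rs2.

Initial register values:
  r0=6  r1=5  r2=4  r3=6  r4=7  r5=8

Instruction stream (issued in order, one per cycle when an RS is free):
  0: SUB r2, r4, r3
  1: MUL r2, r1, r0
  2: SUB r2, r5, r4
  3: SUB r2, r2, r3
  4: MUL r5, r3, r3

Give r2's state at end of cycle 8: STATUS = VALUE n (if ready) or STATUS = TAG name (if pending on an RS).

STATUS = VALUE -5

c1: issue SUB r2<-Add1 | r0:6,r1:5,r2:Add1,r3:6,r4:7,r5:8
c2: issue MUL r2<-Mul1 | r0:6,r1:5,r2:Mul1,r3:6,r4:7,r5:8
c3: CDB Add1=1; issue SUB r2<-Add1 | r0:6,r1:5,r2:Add1,r3:6,r4:7,r5:8
c4: issue SUB r2<-Add2 | r0:6,r1:5,r2:Add2,r3:6,r4:7,r5:8
c5: CDB Add1=1; issue MUL r5<-Mul2 | r0:6,r1:5,r2:Add2,r3:6,r4:7,r5:Mul2
c6: - | r0:6,r1:5,r2:Add2,r3:6,r4:7,r5:Mul2
c7: CDB Add2=-5 | r0:6,r1:5,r2:-5,r3:6,r4:7,r5:Mul2
c8: CDB Mul1=30 | r0:6,r1:5,r2:-5,r3:6,r4:7,r5:Mul2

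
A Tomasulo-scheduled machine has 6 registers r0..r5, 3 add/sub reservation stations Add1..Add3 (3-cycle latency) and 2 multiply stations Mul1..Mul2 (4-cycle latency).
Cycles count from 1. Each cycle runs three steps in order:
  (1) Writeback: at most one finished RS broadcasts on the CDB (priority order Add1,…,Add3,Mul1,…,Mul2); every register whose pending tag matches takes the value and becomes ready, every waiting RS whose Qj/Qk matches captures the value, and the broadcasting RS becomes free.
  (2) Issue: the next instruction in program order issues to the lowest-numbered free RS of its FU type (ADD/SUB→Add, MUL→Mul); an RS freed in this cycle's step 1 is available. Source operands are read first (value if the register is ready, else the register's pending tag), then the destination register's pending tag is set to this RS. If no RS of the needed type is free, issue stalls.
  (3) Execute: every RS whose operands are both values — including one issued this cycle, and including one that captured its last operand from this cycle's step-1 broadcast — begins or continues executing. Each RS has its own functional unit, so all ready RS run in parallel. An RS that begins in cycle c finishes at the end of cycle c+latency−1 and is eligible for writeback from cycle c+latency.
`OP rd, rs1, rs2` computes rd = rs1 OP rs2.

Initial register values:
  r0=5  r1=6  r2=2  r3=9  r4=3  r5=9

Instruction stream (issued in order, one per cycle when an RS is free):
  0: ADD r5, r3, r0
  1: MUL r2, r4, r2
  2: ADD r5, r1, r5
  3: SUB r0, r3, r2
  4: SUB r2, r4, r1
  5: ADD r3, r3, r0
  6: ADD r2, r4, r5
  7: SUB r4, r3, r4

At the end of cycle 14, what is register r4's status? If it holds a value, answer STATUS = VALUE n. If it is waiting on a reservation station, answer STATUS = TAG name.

cycle 1: issue ADD r5<-Add1 // r0:5,r1:6,r2:2,r3:9,r4:3,r5:Add1
cycle 2: issue MUL r2<-Mul1 // r0:5,r1:6,r2:Mul1,r3:9,r4:3,r5:Add1
cycle 3: issue ADD r5<-Add2 // r0:5,r1:6,r2:Mul1,r3:9,r4:3,r5:Add2
cycle 4: CDB Add1=14; issue SUB r0<-Add1 // r0:Add1,r1:6,r2:Mul1,r3:9,r4:3,r5:Add2
cycle 5: issue SUB r2<-Add3 // r0:Add1,r1:6,r2:Add3,r3:9,r4:3,r5:Add2
cycle 6: CDB Mul1=6; stall // r0:Add1,r1:6,r2:Add3,r3:9,r4:3,r5:Add2
cycle 7: CDB Add2=20; issue ADD r3<-Add2 // r0:Add1,r1:6,r2:Add3,r3:Add2,r4:3,r5:20
cycle 8: CDB Add3=-3; issue ADD r2<-Add3 // r0:Add1,r1:6,r2:Add3,r3:Add2,r4:3,r5:20
cycle 9: CDB Add1=3; issue SUB r4<-Add1 // r0:3,r1:6,r2:Add3,r3:Add2,r4:Add1,r5:20
cycle 10: - // r0:3,r1:6,r2:Add3,r3:Add2,r4:Add1,r5:20
cycle 11: CDB Add3=23 // r0:3,r1:6,r2:23,r3:Add2,r4:Add1,r5:20
cycle 12: CDB Add2=12 // r0:3,r1:6,r2:23,r3:12,r4:Add1,r5:20
cycle 13: - // r0:3,r1:6,r2:23,r3:12,r4:Add1,r5:20
cycle 14: - // r0:3,r1:6,r2:23,r3:12,r4:Add1,r5:20

STATUS = TAG Add1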